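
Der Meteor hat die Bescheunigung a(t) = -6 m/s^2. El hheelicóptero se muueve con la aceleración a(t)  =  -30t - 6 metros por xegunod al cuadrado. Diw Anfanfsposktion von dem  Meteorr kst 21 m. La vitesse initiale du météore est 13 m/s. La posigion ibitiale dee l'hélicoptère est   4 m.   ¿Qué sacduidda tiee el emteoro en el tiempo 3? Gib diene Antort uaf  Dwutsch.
Ausgehend von der Beschleunigung a(t) = -6, nehmen wir 1 Ableitung. Mit d/dt von a(t) finden wir j(t) = 0. Mit j(t) = 0 und Einsetzen von t = 3, finden wir j = 0.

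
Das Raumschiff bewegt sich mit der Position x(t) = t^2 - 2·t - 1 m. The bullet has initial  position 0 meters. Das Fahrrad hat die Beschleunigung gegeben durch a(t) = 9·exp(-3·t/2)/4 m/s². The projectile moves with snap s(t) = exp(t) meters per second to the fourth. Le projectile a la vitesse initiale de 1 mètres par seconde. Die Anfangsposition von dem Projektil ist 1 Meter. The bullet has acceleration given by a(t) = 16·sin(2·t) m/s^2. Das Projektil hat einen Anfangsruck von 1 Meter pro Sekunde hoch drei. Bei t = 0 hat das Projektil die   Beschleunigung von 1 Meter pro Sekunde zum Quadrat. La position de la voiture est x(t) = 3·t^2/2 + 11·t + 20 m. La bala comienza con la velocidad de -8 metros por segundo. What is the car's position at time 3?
From the given position equation x(t) = 3·t^2/2 + 11·t + 20, we substitute t = 3 to get x = 133/2.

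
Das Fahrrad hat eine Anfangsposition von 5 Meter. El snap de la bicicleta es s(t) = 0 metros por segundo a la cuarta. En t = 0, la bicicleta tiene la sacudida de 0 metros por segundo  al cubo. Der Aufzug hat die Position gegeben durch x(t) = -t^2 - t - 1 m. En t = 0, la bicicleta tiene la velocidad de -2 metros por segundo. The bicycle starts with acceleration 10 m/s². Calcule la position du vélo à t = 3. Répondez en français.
Nous devons trouver l'intégrale de notre équation du snap s(t) = 0 4 fois. En prenant ∫s(t)dt et en appliquant j(0) = 0, nous trouvons j(t) = 0. La primitive du jerk est l'accélération. En utilisant a(0) = 10, nous obtenons a(t) = 10. En prenant ∫a(t)dt et en appliquant v(0) = -2, nous trouvons v(t) = 10·t - 2. En intégrant la vitesse et en utilisant la condition initiale x(0) = 5, nous obtenons x(t) = 5·t^2 - 2·t + 5. En utilisant x(t) = 5·t^2 - 2·t + 5 et en substituant t = 3, nous trouvons x = 44.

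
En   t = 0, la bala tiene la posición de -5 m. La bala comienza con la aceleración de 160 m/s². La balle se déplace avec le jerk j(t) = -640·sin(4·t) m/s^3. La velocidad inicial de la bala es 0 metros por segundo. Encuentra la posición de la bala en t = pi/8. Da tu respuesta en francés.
En partant du jerk j(t) = -640·sin(4·t), nous prenons 3 intégrales. L'intégrale du jerk est l'accélération. En utilisant a(0) = 160, nous obtenons a(t) = 160·cos(4·t). En prenant ∫a(t)dt et en appliquant v(0) = 0, nous trouvons v(t) = 40·sin(4·t). La primitive de la vitesse est la position. En utilisant x(0) = -5, nous obtenons x(t) = 5 - 10·cos(4·t). En utilisant x(t) = 5 - 10·cos(4·t) et en substituant t = pi/8, nous trouvons x = 5.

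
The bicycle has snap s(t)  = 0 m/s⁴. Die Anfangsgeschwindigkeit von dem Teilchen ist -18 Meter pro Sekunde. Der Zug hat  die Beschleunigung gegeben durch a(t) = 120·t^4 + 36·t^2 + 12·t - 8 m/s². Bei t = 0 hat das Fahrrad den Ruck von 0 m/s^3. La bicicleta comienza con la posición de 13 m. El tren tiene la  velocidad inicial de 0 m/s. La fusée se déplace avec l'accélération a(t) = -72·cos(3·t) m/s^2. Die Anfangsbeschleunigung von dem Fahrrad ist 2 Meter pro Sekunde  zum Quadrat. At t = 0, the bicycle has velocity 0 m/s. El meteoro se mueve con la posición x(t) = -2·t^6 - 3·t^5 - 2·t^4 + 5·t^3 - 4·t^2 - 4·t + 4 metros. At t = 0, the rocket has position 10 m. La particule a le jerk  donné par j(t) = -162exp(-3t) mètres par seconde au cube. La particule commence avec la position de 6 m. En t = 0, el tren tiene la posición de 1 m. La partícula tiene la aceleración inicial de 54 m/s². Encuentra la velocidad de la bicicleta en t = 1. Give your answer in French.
Nous devons trouver l'intégrale de notre équation du snap s(t) = 0 3 fois. En intégrant le snap et en utilisant la condition initiale j(0) = 0, nous obtenons j(t) = 0. En prenant ∫j(t)dt et en appliquant a(0) = 2, nous trouvons a(t) = 2. En intégrant l'accélération et en utilisant la condition initiale v(0) = 0, nous obtenons v(t) = 2·t. En utilisant v(t) = 2·t et en substituant t = 1, nous trouvons v = 2.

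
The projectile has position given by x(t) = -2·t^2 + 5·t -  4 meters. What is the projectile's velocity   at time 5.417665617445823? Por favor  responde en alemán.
Ausgehend von der Position x(t) = -2·t^2 + 5·t - 4, nehmen wir 1 Ableitung. Durch Ableiten von der Position erhalten wir die Geschwindigkeit: v(t) = 5 - 4·t. Mit v(t) = 5 - 4·t und Einsetzen von t = 5.417665617445823, finden wir v = -16.6706624697833.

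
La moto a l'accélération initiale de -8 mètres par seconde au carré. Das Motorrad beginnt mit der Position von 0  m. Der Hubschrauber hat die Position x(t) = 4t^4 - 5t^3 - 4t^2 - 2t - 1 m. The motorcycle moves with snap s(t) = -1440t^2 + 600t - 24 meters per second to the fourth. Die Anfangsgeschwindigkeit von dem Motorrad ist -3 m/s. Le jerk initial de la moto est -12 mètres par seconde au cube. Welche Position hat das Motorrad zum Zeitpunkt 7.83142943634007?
Wir müssen unsere Gleichung für den Snap s(t) = -1440·t^2 + 600·t - 24 4-mal integrieren. Die Stammfunktion von dem Snap ist der Ruck. Mit j(0) = -12 erhalten wir j(t) = -480·t^3 + 300·t^2 - 24·t - 12. Durch Integration von dem Ruck und Verwendung der Anfangsbedingung a(0) = -8, erhalten wir a(t) = -120·t^4 + 100·t^3 - 12·t^2 - 12·t - 8. Durch Integration von der Beschleunigung und Verwendung der Anfangsbedingung v(0) = -3, erhalten wir v(t) = -24·t^5 + 25·t^4 - 4·t^3 - 6·t^2 - 8·t - 3. Die Stammfunktion von der Geschwindigkeit, mit x(0) = 0, ergibt die Position: x(t) = -4·t^6 + 5·t^5 - t^4 - 2·t^3 - 4·t^2 - 3·t. Wir haben die Position x(t) = -4·t^6 + 5·t^5 - t^4 - 2·t^3 - 4·t^2 - 3·t. Durch Einsetzen von t = 7.83142943634007: x(7.83142943634007) = -780497.423337236.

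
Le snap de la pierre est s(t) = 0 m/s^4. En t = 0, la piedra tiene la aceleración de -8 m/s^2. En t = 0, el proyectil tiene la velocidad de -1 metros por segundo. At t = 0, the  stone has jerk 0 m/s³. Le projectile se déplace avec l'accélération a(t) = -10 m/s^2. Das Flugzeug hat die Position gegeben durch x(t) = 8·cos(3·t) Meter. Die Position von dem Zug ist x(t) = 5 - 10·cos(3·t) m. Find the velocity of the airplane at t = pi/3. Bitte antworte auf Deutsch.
Wir müssen unsere Gleichung für die Position x(t) = 8·cos(3·t) 1-mal ableiten. Durch Ableiten von der Position erhalten wir die Geschwindigkeit: v(t) = -24·sin(3·t). Aus der Gleichung für die Geschwindigkeit v(t) = -24·sin(3·t), setzen wir t = pi/3 ein und erhalten v = 0.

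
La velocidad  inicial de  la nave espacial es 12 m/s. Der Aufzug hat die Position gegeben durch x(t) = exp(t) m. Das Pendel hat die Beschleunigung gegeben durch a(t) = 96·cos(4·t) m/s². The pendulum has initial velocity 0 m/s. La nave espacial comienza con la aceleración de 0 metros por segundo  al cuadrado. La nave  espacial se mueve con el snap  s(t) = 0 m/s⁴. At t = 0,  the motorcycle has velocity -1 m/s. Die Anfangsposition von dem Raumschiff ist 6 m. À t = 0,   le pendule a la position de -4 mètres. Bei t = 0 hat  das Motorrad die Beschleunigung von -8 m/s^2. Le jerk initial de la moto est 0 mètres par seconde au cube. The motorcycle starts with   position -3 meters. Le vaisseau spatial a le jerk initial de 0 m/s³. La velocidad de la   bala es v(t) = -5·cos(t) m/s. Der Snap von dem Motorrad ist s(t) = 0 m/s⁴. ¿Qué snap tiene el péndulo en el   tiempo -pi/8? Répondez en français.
Pour résoudre ceci, nous devons prendre 2 dérivées de notre équation de l'accélération a(t) = 96·cos(4·t). En prenant d/dt de a(t), nous trouvons j(t) = -384·sin(4·t). En dérivant le jerk, nous obtenons le snap: s(t) = -1536·cos(4·t). Nous avons le snap s(t) = -1536·cos(4·t). En substituant t = -pi/8: s(-pi/8) = 0.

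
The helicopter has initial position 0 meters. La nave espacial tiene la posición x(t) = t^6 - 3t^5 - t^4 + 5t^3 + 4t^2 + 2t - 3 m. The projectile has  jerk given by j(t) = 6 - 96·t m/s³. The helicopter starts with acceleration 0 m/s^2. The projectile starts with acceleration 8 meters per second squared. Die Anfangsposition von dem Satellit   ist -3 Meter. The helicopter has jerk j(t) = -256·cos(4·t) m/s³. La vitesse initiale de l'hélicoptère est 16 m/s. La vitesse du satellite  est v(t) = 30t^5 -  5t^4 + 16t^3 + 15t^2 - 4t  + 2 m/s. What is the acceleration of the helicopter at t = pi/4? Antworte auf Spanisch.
Debemos encontrar la antiderivada de nuestra ecuación de la sacudida j(t) = -256·cos(4·t) 1 vez. Tomando ∫j(t)dt y aplicando a(0) = 0, encontramos a(t) = -64·sin(4·t). Tenemos la aceleración a(t) = -64·sin(4·t). Sustituyendo t = pi/4: a(pi/4) = 0.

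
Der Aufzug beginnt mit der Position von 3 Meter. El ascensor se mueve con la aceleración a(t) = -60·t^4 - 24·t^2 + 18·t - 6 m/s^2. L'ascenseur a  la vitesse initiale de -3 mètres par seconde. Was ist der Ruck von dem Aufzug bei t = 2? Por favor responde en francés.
Nous devons dériver notre équation de l'accélération a(t) = -60·t^4 - 24·t^2 + 18·t - 6 1 fois. En prenant d/dt de a(t), nous trouvons j(t) = -240·t^3 - 48·t + 18. De l'équation du jerk j(t) = -240·t^3 - 48·t + 18, nous substituons t = 2 pour obtenir j = -1998.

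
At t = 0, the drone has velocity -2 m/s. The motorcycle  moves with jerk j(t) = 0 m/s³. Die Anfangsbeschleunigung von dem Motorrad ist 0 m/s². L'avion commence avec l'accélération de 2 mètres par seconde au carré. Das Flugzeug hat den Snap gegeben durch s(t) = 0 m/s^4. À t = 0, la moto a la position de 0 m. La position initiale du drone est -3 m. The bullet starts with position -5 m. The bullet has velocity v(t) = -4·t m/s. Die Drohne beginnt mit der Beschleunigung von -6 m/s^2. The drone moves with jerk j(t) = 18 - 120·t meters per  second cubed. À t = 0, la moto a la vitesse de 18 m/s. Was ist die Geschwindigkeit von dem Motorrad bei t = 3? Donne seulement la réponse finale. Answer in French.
La vitesse à t = 3 est v = 18.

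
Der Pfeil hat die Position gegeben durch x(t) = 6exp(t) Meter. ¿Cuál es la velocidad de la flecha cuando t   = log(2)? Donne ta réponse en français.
Pour résoudre ceci, nous devons prendre 1 dérivée de notre équation de la position x(t) = 6·exp(t). En dérivant la position, nous obtenons la vitesse: v(t) = 6·exp(t). De l'équation de la vitesse v(t) = 6·exp(t), nous substituons t = log(2) pour obtenir v = 12.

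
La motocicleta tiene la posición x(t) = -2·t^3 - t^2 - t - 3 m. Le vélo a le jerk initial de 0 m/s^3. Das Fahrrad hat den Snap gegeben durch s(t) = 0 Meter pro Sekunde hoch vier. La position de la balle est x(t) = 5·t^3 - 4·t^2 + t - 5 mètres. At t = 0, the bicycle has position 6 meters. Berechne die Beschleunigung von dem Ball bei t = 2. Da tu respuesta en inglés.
To solve this, we need to take 2 derivatives of our position equation x(t) = 5·t^3 - 4·t^2 + t - 5. Taking d/dt of x(t), we find v(t) = 15·t^2 - 8·t + 1. Taking d/dt of v(t), we find a(t) = 30·t - 8. We have acceleration a(t) = 30·t - 8. Substituting t = 2: a(2) = 52.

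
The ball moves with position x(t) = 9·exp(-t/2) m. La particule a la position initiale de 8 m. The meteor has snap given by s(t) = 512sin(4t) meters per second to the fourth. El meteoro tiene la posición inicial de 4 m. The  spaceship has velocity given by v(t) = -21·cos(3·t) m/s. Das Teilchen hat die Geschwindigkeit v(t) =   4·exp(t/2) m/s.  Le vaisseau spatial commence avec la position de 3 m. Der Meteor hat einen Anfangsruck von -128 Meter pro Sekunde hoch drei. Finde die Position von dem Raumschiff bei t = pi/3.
Wir müssen das Integral unserer Gleichung für die Geschwindigkeit v(t) = -21·cos(3·t) 1-mal finden. Das Integral von der Geschwindigkeit ist die Position. Mit x(0) = 3 erhalten wir x(t) = 3 - 7·sin(3·t). Wir haben die Position x(t) = 3 - 7·sin(3·t). Durch Einsetzen von t = pi/3: x(pi/3) = 3.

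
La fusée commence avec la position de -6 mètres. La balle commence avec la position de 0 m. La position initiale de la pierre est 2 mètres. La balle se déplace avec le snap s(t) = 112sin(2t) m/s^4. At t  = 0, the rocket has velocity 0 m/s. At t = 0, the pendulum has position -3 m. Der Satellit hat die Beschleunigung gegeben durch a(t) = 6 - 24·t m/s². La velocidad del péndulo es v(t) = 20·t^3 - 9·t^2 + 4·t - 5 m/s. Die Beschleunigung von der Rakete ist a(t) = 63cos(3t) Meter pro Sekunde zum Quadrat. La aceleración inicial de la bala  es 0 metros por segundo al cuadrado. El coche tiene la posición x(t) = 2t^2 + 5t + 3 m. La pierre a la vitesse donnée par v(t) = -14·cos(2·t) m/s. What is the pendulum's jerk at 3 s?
To solve this, we need to take 2 derivatives of our velocity equation v(t) = 20·t^3 - 9·t^2 + 4·t - 5. Differentiating velocity, we get acceleration: a(t) = 60·t^2 - 18·t + 4. Taking d/dt of a(t), we find j(t) = 120·t - 18. We have jerk j(t) = 120·t - 18. Substituting t = 3: j(3) = 342.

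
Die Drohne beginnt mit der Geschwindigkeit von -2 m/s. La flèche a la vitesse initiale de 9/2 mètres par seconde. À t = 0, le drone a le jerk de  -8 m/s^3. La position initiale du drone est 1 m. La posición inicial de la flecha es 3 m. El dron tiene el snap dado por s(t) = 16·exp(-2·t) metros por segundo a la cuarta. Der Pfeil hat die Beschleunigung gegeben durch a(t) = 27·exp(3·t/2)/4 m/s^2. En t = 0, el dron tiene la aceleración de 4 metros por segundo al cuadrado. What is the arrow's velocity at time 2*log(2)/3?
To solve this, we need to take 1 integral of our acceleration equation a(t) = 27·exp(3·t/2)/4. Integrating acceleration and using the initial condition v(0) = 9/2, we get v(t) = 9·exp(3·t/2)/2. Using v(t) = 9·exp(3·t/2)/2 and substituting t = 2*log(2)/3, we find v = 9.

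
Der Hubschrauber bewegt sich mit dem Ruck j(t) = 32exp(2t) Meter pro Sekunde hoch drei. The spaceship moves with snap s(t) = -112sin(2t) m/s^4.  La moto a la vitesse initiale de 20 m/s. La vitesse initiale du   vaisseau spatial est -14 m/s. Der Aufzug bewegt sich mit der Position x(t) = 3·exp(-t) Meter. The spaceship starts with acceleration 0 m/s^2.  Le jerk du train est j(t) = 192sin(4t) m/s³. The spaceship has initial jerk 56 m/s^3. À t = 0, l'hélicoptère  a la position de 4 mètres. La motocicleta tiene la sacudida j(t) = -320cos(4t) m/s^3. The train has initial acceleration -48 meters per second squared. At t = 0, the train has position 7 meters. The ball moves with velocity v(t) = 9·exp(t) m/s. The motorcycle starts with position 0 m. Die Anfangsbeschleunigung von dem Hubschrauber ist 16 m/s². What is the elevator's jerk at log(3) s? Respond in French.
En partant de la position x(t) = 3·exp(-t), nous prenons 3 dérivées. La dérivée de la position donne la vitesse: v(t) = -3·exp(-t). La dérivée de la vitesse donne l'accélération: a(t) = 3·exp(-t). La dérivée de l'accélération donne le jerk: j(t) = -3·exp(-t). En utilisant j(t) = -3·exp(-t) et en substituant t = log(3), nous trouvons j = -1.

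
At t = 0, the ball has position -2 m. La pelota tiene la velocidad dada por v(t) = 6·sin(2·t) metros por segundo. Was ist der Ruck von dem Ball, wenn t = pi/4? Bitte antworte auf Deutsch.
Wir müssen unsere Gleichung für die Geschwindigkeit v(t) = 6·sin(2·t) 2-mal ableiten. Durch Ableiten von der Geschwindigkeit erhalten wir die Beschleunigung: a(t) = 12·cos(2·t). Durch Ableiten von der Beschleunigung erhalten wir den Ruck: j(t) = -24·sin(2·t). Aus der Gleichung für den Ruck j(t) = -24·sin(2·t), setzen wir t = pi/4 ein und erhalten j = -24.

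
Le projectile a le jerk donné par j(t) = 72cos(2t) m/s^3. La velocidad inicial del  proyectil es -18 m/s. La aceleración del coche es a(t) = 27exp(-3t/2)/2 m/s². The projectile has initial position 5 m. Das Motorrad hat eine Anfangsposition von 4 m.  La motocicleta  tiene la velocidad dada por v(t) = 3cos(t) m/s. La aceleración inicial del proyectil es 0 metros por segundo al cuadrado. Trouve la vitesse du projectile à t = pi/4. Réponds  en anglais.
Starting from jerk j(t) = 72·cos(2·t), we take 2 antiderivatives. Finding the antiderivative of j(t) and using a(0) = 0: a(t) = 36·sin(2·t). Finding the antiderivative of a(t) and using v(0) = -18: v(t) = -18·cos(2·t). From the given velocity equation v(t) = -18·cos(2·t), we substitute t = pi/4 to get v = 0.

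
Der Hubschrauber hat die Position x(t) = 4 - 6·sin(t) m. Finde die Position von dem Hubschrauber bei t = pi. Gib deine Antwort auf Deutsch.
Mit x(t) = 4 - 6·sin(t) und Einsetzen von t = pi, finden wir x = 4.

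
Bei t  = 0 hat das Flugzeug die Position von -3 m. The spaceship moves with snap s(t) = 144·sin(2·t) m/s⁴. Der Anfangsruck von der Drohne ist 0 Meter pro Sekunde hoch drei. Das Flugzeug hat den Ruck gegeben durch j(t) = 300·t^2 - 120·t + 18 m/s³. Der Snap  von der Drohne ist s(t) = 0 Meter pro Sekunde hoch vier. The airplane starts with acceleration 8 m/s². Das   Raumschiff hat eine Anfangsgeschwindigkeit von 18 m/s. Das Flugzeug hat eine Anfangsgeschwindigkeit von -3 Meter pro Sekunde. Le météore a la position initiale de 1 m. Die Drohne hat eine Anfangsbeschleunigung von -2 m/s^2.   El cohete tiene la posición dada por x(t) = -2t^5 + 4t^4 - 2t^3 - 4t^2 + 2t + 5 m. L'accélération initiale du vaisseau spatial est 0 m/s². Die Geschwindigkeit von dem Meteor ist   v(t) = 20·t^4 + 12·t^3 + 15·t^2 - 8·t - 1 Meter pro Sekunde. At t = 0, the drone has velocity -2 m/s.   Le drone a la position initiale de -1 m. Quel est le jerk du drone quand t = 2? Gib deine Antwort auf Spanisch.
Partiendo del snap s(t) = 0, tomamos 1 integral. Tomando ∫s(t)dt y aplicando j(0) = 0, encontramos j(t) = 0. Tenemos la sacudida j(t) = 0. Sustituyendo t = 2: j(2) = 0.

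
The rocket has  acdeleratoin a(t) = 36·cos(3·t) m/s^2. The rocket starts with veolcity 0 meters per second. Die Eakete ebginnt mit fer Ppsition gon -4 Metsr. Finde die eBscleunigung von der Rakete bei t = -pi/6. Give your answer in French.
En utilisant a(t) = 36·cos(3·t) et en substituant t = -pi/6, nous trouvons a = 0.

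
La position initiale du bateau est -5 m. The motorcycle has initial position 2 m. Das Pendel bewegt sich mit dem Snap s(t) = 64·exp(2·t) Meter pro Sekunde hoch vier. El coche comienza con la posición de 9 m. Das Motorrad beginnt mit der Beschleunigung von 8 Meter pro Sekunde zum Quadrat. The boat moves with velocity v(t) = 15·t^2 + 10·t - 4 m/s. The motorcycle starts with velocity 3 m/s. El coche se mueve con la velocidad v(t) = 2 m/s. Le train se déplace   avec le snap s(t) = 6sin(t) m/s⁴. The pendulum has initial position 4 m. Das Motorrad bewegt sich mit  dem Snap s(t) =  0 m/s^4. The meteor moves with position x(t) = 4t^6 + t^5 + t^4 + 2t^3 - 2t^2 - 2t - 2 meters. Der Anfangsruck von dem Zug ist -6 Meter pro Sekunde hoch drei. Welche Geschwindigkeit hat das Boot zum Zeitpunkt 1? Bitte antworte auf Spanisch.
Usando v(t) = 15·t^2 + 10·t - 4 y sustituyendo t = 1, encontramos v = 21.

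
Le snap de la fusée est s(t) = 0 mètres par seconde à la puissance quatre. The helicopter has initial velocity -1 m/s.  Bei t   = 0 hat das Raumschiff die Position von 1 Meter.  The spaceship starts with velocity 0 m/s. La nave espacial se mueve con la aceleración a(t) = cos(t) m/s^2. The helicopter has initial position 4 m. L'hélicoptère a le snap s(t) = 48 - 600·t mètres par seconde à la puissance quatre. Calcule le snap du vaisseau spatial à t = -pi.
Nous devons dériver notre équation de l'accélération a(t) = cos(t) 2 fois. En dérivant l'accélération, nous obtenons le jerk: j(t) = -sin(t). En prenant d/dt de j(t), nous trouvons s(t) = -cos(t). Nous avons le snap s(t) = -cos(t). En substituant t = -pi: s(-pi) = 1.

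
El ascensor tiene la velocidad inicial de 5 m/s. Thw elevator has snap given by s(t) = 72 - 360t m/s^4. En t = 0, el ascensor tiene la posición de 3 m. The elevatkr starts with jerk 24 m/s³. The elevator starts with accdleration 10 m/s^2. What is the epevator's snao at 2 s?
We have snap s(t) = 72 - 360·t. Substituting t = 2: s(2) = -648.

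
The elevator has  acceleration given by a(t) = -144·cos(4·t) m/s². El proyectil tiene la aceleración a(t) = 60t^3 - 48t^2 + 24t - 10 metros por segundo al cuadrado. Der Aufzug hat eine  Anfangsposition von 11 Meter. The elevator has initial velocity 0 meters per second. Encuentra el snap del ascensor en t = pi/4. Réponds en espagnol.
Para resolver esto, necesitamos tomar 2 derivadas de nuestra ecuación de la aceleración a(t) = -144·cos(4·t). La derivada de la aceleración da la sacudida: j(t) = 576·sin(4·t). La derivada de la sacudida da el snap: s(t) = 2304·cos(4·t). Tenemos el snap s(t) = 2304·cos(4·t). Sustituyendo t = pi/4: s(pi/4) = -2304.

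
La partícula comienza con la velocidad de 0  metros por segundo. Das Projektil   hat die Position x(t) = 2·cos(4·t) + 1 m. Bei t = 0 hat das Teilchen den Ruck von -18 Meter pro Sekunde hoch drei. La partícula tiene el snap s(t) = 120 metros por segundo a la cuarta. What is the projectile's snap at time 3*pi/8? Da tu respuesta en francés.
Nous devons dériver notre équation de la position x(t) = 2·cos(4·t) + 1 4 fois. En dérivant la position, nous obtenons la vitesse: v(t) = -8·sin(4·t). En prenant d/dt de v(t), nous trouvons a(t) = -32·cos(4·t). La dérivée de l'accélération donne le jerk: j(t) = 128·sin(4·t). En prenant d/dt de j(t), nous trouvons s(t) = 512·cos(4·t). En utilisant s(t) = 512·cos(4·t) et en substituant t = 3*pi/8, nous trouvons s = 0.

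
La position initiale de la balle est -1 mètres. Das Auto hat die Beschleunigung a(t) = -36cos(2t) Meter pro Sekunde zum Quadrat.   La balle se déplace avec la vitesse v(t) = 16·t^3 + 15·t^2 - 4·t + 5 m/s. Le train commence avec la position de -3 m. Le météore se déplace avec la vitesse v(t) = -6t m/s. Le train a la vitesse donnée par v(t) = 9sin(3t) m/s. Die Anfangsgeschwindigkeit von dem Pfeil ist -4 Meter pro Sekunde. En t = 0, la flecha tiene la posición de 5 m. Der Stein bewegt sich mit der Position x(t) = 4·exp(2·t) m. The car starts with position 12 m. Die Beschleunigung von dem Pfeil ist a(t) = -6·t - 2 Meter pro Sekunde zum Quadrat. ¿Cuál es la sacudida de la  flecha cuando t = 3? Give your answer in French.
Pour résoudre ceci, nous devons prendre 1 dérivée de notre équation de l'accélération a(t) = -6·t - 2. En dérivant l'accélération, nous obtenons le jerk: j(t) = -6. De l'équation du jerk j(t) = -6, nous substituons t = 3 pour obtenir j = -6.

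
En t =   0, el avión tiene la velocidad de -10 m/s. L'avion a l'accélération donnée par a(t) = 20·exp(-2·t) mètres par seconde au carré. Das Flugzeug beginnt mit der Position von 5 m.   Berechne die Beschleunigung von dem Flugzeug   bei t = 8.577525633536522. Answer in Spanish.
Usando a(t) = 20·exp(-2·t) y sustituyendo t = 8.577525633536522, encontramos a = 7.09064746634904E-7.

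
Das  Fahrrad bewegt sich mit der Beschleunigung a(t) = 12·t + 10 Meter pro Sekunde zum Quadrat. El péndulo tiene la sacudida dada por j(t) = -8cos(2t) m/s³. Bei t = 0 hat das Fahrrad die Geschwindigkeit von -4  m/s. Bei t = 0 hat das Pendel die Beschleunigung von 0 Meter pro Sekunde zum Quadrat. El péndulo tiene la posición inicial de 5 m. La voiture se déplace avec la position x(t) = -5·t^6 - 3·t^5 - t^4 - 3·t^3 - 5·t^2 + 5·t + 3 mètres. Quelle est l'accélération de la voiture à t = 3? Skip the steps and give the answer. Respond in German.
a(3) = -13942.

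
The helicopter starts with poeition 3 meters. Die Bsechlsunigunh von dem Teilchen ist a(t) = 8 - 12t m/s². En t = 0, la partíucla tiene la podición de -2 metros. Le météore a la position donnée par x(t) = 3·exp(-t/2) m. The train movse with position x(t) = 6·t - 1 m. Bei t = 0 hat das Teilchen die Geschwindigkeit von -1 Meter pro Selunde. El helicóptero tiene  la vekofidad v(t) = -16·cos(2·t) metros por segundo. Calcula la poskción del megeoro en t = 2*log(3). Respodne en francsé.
En utilisant x(t) = 3·exp(-t/2) et en substituant t = 2*log(3), nous trouvons x = 1.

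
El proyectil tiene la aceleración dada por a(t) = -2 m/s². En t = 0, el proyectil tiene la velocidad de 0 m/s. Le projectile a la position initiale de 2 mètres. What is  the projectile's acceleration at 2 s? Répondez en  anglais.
We have acceleration a(t) = -2. Substituting t = 2: a(2) = -2.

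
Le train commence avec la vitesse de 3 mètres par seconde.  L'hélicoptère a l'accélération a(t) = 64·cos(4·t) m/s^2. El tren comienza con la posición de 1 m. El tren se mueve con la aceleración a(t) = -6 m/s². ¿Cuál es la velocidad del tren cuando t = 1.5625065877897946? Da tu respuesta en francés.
En partant de l'accélération a(t) = -6, nous prenons 1 intégrale. En intégrant l'accélération et en utilisant la condition initiale v(0) = 3, nous obtenons v(t) = 3 - 6·t. De l'équation de la vitesse v(t) = 3 - 6·t, nous substituons t = 1.5625065877897946 pour obtenir v = -6.37503952673877.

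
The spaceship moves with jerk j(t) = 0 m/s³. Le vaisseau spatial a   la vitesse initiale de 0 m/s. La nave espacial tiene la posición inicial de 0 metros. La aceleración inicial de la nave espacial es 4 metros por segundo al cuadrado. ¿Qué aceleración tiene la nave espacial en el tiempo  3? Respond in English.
To find the answer, we compute 1 integral of j(t) = 0. The integral of jerk is acceleration. Using a(0) = 4, we get a(t) = 4. From the given acceleration equation a(t) = 4, we substitute t = 3 to get a = 4.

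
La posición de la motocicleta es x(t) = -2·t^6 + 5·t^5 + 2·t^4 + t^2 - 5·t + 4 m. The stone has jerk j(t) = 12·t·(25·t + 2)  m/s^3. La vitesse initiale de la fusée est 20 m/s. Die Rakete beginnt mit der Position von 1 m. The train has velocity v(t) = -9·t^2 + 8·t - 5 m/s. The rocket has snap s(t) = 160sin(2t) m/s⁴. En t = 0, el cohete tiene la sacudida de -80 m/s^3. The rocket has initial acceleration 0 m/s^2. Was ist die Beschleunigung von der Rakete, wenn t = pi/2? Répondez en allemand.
Ausgehend von dem Snap s(t) = 160·sin(2·t), nehmen wir 2 Integrale. Die Stammfunktion von dem Snap, mit j(0) = -80, ergibt den Ruck: j(t) = -80·cos(2·t). Mit ∫j(t)dt und Anwendung von a(0) = 0, finden wir a(t) = -40·sin(2·t). Aus der Gleichung für die Beschleunigung a(t) = -40·sin(2·t), setzen wir t = pi/2 ein und erhalten a = 0.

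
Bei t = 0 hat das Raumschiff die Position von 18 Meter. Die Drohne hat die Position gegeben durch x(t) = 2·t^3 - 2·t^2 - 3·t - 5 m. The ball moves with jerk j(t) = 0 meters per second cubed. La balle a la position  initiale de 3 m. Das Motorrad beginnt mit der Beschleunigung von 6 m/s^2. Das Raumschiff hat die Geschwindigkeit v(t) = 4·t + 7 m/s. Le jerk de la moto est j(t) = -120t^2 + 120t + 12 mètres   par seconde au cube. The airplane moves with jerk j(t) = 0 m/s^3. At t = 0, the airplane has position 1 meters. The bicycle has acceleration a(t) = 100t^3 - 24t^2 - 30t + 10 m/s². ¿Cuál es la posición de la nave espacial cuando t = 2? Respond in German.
Wir müssen unsere Gleichung für die Geschwindigkeit v(t) = 4·t + 7 1-mal integrieren. Durch Integration von der Geschwindigkeit und Verwendung der Anfangsbedingung x(0) = 18, erhalten wir x(t) = 2·t^2 + 7·t + 18. Mit x(t) = 2·t^2 + 7·t + 18 und Einsetzen von t = 2, finden wir x = 40.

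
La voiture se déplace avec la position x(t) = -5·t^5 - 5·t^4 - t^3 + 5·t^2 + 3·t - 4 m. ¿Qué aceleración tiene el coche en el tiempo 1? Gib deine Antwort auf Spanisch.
Para resolver esto, necesitamos tomar 2 derivadas de nuestra ecuación de la posición x(t) = -5·t^5 - 5·t^4 - t^3 + 5·t^2 + 3·t - 4. Tomando d/dt de x(t), encontramos v(t) = -25·t^4 - 20·t^3 - 3·t^2 + 10·t + 3. Derivando la velocidad, obtenemos la aceleración: a(t) = -100·t^3 - 60·t^2 - 6·t + 10. Tenemos la aceleración a(t) = -100·t^3 - 60·t^2 - 6·t + 10. Sustituyendo t = 1: a(1) = -156.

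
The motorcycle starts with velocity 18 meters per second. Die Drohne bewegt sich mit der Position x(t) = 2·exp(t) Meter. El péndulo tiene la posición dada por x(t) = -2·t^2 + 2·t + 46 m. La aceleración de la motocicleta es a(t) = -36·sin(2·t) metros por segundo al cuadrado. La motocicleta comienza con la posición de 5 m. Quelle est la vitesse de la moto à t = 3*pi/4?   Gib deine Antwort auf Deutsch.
Um dies zu lösen, müssen wir 1 Stammfunktion unserer Gleichung für die Beschleunigung a(t) = -36·sin(2·t) finden. Mit ∫a(t)dt und Anwendung von v(0) = 18, finden wir v(t) = 18·cos(2·t). Aus der Gleichung für die Geschwindigkeit v(t) = 18·cos(2·t), setzen wir t = 3*pi/4 ein und erhalten v = 0.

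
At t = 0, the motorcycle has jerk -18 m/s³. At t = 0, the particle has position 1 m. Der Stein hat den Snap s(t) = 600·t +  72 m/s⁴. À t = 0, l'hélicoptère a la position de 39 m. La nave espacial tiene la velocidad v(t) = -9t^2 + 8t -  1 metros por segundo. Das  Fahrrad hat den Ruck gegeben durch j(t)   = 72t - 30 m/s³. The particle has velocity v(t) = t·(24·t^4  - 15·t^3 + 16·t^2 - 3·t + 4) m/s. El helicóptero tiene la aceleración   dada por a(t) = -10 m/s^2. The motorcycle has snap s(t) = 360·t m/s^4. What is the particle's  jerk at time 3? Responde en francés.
Nous devons dériver notre équation de la vitesse v(t) = t·(24·t^4 - 15·t^3 + 16·t^2 - 3·t + 4) 2 fois. En dérivant la vitesse, nous obtenons l'accélération: a(t) = 24·t^4 - 15·t^3 + 16·t^2 + t·(96·t^3 - 45·t^2 + 32·t - 3) - 3·t + 4. En prenant d/dt de a(t), nous trouvons j(t) = 192·t^3 - 90·t^2 + t·(288·t^2 - 90·t + 32) + 64·t - 6. En utilisant j(t) = 192·t^3 - 90·t^2 + t·(288·t^2 - 90·t + 32) + 64·t - 6 et en substituant t = 3, nous trouvons j = 11622.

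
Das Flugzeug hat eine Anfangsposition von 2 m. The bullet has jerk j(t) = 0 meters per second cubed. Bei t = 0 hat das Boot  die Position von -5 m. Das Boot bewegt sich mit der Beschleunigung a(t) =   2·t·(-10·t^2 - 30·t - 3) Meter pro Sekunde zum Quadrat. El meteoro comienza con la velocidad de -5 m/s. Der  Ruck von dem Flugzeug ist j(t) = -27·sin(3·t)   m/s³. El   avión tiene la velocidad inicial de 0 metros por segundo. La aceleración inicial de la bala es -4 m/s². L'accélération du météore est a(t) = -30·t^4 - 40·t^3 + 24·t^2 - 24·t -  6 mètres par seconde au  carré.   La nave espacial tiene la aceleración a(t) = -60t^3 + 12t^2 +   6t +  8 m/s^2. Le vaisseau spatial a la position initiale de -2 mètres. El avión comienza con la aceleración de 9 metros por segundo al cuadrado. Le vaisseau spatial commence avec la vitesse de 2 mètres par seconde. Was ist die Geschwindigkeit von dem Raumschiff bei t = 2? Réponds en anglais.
Starting from acceleration a(t) = -60·t^3 + 12·t^2 + 6·t + 8, we take 1 integral. The antiderivative of acceleration is velocity. Using v(0) = 2, we get v(t) = -15·t^4 + 4·t^3 + 3·t^2 + 8·t + 2. We have velocity v(t) = -15·t^4 + 4·t^3 + 3·t^2 + 8·t + 2. Substituting t = 2: v(2) = -178.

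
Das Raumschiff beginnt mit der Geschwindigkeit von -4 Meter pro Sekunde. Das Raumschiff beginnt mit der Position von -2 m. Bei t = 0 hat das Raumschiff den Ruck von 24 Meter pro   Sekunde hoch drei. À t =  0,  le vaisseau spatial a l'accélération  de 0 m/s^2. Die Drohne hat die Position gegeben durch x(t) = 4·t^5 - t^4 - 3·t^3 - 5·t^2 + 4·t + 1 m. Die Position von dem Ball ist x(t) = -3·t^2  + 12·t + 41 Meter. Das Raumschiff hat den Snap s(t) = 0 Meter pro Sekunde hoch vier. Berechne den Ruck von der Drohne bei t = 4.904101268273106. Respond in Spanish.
Debemos derivar nuestra ecuación de la posición x(t) = 4·t^5 - t^4 - 3·t^3 - 5·t^2 + 4·t + 1 3 veces. Tomando d/dt de x(t), encontramos v(t) = 20·t^4 - 4·t^3 - 9·t^2 - 10·t + 4. Tomando d/dt de v(t), encontramos a(t) = 80·t^3 - 12·t^2 - 18·t - 10. Tomando d/dt de a(t), encontramos j(t) = 240·t^2 - 24·t - 18. Tenemos la sacudida j(t) = 240·t^2 - 24·t - 18. Sustituyendo t = 4.904101268273106: j(4.904101268273106) = 5636.35178943614.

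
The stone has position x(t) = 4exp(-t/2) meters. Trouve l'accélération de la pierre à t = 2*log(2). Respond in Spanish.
Partiendo de la posición x(t) = 4·exp(-t/2), tomamos 2 derivadas. Derivando la posición, obtenemos la velocidad: v(t) = -2·exp(-t/2). Tomando d/dt de v(t), encontramos a(t) = exp(-t/2). Tenemos la aceleración a(t) = exp(-t/2). Sustituyendo t = 2*log(2): a(2*log(2)) = 1/2.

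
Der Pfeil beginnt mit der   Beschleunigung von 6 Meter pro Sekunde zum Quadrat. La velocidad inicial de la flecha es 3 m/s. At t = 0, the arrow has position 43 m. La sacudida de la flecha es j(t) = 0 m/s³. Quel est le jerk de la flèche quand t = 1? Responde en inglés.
Using j(t) = 0 and substituting t = 1, we find j = 0.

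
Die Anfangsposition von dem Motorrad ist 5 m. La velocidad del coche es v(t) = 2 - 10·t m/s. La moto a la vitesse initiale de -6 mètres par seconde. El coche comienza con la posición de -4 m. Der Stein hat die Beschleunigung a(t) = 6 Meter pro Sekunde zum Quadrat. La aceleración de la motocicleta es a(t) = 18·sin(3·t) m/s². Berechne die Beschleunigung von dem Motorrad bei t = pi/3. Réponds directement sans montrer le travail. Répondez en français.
L'accélération à t = pi/3 est a = 0.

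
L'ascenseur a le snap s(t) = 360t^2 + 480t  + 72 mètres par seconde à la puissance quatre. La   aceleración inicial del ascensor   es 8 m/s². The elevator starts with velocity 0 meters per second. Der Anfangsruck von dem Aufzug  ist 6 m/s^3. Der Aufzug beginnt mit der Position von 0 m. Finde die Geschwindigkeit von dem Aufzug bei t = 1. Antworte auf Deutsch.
Wir müssen unsere Gleichung für den Snap s(t) = 360·t^2 + 480·t + 72 3-mal integrieren. Durch Integration von dem Snap und Verwendung der Anfangsbedingung j(0) = 6, erhalten wir j(t) = 120·t^3 + 240·t^2 + 72·t + 6. Mit ∫j(t)dt und Anwendung von a(0) = 8, finden wir a(t) = 30·t^4 + 80·t^3 + 36·t^2 + 6·t + 8. Die Stammfunktion von der Beschleunigung, mit v(0) = 0, ergibt die Geschwindigkeit: v(t) = t·(6·t^4 + 20·t^3 + 12·t^2 + 3·t + 8). Mit v(t) = t·(6·t^4 + 20·t^3 + 12·t^2 + 3·t + 8) und Einsetzen von t = 1, finden wir v = 49.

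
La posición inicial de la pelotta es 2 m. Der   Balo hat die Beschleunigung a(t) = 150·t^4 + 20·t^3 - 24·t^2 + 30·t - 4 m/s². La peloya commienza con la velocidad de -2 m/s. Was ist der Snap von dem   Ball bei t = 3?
Um dies zu lösen, müssen wir 2 Ableitungen unserer Gleichung für die Beschleunigung a(t) = 150·t^4 + 20·t^3 - 24·t^2 + 30·t - 4 nehmen. Durch Ableiten von der Beschleunigung erhalten wir den Ruck: j(t) = 600·t^3 + 60·t^2 - 48·t + 30. Die Ableitung von dem Ruck ergibt den Snap: s(t) = 1800·t^2 + 120·t - 48. Mit s(t) = 1800·t^2 + 120·t - 48 und Einsetzen von t = 3, finden wir s = 16512.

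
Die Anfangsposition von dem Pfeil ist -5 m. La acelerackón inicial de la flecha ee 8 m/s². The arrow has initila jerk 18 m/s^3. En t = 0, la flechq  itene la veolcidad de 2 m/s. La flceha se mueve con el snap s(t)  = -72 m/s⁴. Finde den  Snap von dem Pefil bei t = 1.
Mit s(t) = -72 und Einsetzen von t = 1, finden wir s = -72.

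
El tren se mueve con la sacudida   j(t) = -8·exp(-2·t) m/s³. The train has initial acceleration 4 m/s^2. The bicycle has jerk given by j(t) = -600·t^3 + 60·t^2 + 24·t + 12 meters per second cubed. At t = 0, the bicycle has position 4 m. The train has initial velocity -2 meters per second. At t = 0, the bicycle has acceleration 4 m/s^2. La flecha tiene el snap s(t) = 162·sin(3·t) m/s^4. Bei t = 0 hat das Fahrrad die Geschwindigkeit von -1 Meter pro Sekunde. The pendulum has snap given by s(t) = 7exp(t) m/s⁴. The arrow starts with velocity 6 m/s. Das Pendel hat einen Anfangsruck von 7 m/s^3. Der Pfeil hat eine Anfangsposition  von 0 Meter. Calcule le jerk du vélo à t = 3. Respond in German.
Wir haben den Ruck j(t) = -600·t^3 + 60·t^2 + 24·t + 12. Durch Einsetzen von t = 3: j(3) = -15576.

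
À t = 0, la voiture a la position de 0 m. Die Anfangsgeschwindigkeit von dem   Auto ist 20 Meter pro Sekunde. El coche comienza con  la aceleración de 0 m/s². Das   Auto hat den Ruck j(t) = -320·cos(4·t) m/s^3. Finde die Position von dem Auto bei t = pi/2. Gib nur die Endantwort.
Bei t = pi/2, x = 0.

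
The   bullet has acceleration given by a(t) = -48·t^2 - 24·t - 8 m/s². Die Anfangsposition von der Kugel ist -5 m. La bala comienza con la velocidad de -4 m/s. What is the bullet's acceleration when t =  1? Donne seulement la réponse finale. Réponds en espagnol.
La respuesta es -80.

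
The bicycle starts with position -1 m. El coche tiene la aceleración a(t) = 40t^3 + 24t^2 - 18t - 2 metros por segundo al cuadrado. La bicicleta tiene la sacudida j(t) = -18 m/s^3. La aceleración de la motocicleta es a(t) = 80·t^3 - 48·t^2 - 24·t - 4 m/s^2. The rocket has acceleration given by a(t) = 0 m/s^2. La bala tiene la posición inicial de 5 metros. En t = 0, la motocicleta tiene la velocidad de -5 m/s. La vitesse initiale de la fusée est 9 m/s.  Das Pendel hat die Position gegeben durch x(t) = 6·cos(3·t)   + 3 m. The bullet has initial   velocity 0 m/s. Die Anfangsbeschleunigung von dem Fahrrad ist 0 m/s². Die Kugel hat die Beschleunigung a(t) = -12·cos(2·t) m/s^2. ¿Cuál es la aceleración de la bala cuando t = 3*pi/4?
Usando a(t) = -12·cos(2·t) y sustituyendo t = 3*pi/4, encontramos a = 0.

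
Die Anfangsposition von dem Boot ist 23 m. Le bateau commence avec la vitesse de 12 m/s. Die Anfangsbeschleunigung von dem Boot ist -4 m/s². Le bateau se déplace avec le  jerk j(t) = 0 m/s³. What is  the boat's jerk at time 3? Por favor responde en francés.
Nous avons le jerk j(t) = 0. En substituant t = 3: j(3) = 0.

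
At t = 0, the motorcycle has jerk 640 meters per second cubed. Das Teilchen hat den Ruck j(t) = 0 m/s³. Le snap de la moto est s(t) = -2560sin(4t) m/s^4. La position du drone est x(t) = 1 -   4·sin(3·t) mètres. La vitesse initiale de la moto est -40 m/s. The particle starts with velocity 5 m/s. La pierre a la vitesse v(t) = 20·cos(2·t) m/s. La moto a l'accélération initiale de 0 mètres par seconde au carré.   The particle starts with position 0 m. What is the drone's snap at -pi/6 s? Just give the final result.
At t = -pi/6, s = 324.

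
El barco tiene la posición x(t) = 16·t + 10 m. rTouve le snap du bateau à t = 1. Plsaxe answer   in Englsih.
To solve this, we need to take 4 derivatives of our position equation x(t) = 16·t + 10. Taking d/dt of x(t), we find v(t) = 16. Taking d/dt of v(t), we find a(t) = 0. The derivative of acceleration gives jerk: j(t) = 0. The derivative of jerk gives snap: s(t) = 0. Using s(t) = 0 and substituting t = 1, we find s = 0.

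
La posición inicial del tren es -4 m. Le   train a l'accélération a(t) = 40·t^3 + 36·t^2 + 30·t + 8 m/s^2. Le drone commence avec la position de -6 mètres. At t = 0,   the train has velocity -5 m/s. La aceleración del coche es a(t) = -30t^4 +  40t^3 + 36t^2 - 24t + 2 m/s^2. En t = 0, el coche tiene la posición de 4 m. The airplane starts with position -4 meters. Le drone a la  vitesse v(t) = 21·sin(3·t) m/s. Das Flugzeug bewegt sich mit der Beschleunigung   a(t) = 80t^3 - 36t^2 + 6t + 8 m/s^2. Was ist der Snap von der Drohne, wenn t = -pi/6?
Um dies zu lösen, müssen wir 3 Ableitungen unserer Gleichung für die Geschwindigkeit v(t) = 21·sin(3·t) nehmen. Die Ableitung von der Geschwindigkeit ergibt die Beschleunigung: a(t) = 63·cos(3·t). Mit d/dt von a(t) finden wir j(t) = -189·sin(3·t). Mit d/dt von j(t) finden wir s(t) = -567·cos(3·t). Aus der Gleichung für den Snap s(t) = -567·cos(3·t), setzen wir t = -pi/6 ein und erhalten s = 0.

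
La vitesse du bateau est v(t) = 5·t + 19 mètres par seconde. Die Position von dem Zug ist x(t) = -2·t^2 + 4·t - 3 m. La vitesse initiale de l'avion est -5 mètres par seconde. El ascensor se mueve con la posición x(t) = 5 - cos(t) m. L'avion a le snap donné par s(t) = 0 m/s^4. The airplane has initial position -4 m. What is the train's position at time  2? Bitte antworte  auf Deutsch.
Mit x(t) = -2·t^2 + 4·t - 3 und Einsetzen von t = 2, finden wir x = -3.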